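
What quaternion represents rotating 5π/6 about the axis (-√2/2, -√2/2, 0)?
0.2588 - 0.683i - 0.683j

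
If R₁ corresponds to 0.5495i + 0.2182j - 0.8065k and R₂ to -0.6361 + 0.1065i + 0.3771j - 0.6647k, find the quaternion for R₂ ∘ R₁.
-0.6769 - 0.5086i - 0.4182j + 0.329k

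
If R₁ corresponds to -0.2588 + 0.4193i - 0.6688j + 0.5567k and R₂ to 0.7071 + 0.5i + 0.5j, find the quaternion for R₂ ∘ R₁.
-0.0582 + 0.4454i - 0.8807j - 0.1504k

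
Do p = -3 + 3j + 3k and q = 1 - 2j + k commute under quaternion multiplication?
No: pq = 9i + 9j ≠ -9i + 9j = qp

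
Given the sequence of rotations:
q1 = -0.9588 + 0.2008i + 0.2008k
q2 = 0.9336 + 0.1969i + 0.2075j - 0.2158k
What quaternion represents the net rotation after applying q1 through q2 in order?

q2 · q1 = -0.8913 + 0.0403i - 0.2818j + 0.3527k
-0.8913 + 0.0403i - 0.2818j + 0.3527k


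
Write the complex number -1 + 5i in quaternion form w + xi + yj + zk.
-1 + 5i + 0j + 0k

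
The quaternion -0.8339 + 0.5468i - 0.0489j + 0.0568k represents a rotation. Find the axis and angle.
axis = (0.9907, -0.0886, 0.1029), θ = 293°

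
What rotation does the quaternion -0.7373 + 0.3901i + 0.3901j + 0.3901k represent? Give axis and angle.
axis = (√3/3, √3/3, √3/3), θ = 275°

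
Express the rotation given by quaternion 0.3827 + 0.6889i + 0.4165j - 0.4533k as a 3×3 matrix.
[[0.2421, 0.9208, -0.3058], [0.2269, -0.3601, -0.9049], [-0.9433, 0.1497, -0.2961]]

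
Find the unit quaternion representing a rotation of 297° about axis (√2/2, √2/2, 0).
-0.8526 + 0.3695i + 0.3695j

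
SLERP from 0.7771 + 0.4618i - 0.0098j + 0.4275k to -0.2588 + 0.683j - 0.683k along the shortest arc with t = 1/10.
0.7572 + 0.4314i - 0.0916j + 0.4818k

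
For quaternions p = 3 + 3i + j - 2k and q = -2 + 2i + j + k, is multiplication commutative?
No: pq = -11 + 3i - 6j + 8k ≠ -11 - 3i + 8j + 6k = qp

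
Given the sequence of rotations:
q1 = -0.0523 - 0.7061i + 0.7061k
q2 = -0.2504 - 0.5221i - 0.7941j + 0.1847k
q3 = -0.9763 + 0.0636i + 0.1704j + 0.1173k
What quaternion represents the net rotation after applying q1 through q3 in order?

q2 · q1 = -0.486 - 0.3566i + 0.2798j - 0.7472k
q3 · q2 · q1 = 0.5371 + 0.1571i - 0.3503j + 0.751k
0.5371 + 0.1571i - 0.3503j + 0.751k


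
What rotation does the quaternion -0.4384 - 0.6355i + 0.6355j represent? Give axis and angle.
axis = (-√2/2, √2/2, 0), θ = 232°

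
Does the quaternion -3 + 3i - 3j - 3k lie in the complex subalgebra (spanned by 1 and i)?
No. The quaternion -3 + 3i - 3j - 3k has j-coefficient y = -3 and k-coefficient z = -3, not both zero, so it does not lie in the complex subalgebra spanned by 1 and i.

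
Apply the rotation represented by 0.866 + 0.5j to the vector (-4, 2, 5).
(2.33, 2, 5.964)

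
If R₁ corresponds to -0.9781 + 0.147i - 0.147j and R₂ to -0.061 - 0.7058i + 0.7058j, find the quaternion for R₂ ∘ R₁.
0.2672 + 0.6814i - 0.6814j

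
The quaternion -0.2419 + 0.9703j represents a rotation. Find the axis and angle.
axis = (0, 1, 0), θ = 208°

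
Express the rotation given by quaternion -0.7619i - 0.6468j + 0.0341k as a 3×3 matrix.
[[0.161, 0.9856, -0.052], [0.9856, -0.1633, -0.0441], [-0.052, -0.0441, -0.9977]]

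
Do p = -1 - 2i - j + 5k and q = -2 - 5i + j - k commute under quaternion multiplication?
No: pq = -2 + 5i - 26j - 16k ≠ -2 + 13i + 28j - 2k = qp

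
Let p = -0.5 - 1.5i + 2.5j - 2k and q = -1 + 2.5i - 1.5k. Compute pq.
1.25 - 3.5i - 9.75j - 3.5k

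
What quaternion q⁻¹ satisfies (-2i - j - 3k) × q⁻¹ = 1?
0.1429i + 0.0714j + 0.2143k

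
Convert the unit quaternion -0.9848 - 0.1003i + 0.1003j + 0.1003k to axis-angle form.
axis = (-√3/3, √3/3, √3/3), θ = 340°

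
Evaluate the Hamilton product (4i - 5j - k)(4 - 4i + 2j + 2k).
28 + 8i - 24j - 16k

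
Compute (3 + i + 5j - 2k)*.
3 - i - 5j + 2k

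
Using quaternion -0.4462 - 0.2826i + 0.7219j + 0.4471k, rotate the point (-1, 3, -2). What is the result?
(2.209, 1.342, 2.706)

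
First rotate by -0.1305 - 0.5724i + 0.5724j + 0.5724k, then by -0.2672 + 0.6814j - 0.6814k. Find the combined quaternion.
0.0349 + 0.933i + 0.1482j + 0.326k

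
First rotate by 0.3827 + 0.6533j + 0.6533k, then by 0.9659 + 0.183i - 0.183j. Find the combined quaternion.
0.4892 - 0.0495i + 0.4414j + 0.7506k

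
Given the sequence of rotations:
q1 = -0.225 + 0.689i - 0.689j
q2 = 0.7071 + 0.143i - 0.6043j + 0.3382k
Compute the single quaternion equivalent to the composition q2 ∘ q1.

q2 · q1 = -0.674 + 0.688i - 0.1182j + 0.2417k
-0.674 + 0.688i - 0.1182j + 0.2417k


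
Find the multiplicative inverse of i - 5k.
-0.0385i + 0.1923k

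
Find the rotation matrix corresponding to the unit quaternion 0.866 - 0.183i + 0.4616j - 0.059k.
[[0.5669, -0.0668, 0.8211], [-0.2711, 0.9261, 0.2625], [-0.7779, -0.3714, 0.5069]]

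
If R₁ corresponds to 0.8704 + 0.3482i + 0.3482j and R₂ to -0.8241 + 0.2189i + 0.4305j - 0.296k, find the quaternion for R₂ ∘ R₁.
-0.9434 + 0.0066i - 0.0153j - 0.3313k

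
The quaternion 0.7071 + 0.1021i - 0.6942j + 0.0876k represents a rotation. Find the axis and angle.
axis = (0.1444, -0.9817, 0.1239), θ = π/2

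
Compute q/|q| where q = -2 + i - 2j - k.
-0.6325 + 0.3162i - 0.6325j - 0.3162k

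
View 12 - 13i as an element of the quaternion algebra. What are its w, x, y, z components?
12 - 13i + 0j + 0k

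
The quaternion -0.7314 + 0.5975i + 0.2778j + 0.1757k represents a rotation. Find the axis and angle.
axis = (0.8762, 0.4074, 0.2576), θ = 274°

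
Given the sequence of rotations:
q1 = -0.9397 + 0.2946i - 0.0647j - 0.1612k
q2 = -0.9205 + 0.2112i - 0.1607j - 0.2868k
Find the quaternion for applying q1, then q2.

q2 · q1 = 0.7461 - 0.4623i + 0.1601j + 0.4516k
0.7461 - 0.4623i + 0.1601j + 0.4516k


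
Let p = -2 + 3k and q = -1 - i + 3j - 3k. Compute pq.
11 - 7i - 9j + 3k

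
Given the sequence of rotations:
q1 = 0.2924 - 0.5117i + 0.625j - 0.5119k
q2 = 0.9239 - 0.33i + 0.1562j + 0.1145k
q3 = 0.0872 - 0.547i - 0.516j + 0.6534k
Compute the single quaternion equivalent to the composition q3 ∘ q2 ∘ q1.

q2 · q1 = 0.0623 - 0.7208i + 0.3956j - 0.5658k
q3 · q2 · q1 = 0.185 - 0.0635i - 0.7781j - 0.597k
0.185 - 0.0635i - 0.7781j - 0.597k


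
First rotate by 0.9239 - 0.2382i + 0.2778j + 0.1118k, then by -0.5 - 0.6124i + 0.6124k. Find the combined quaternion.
-0.6763 - 0.6168i - 0.2163j + 0.3398k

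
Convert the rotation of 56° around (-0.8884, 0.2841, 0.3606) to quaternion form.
0.8829 - 0.4171i + 0.1334j + 0.1693k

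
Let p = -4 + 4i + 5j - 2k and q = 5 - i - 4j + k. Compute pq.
6 + 21i + 39j - 25k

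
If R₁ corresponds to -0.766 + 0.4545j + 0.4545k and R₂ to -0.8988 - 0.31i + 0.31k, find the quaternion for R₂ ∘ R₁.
0.5476 + 0.0966i - 0.2676j - 0.7869k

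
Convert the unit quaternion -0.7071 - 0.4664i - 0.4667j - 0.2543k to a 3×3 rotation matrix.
[[0.435, 0.0757, 0.8972], [0.795, 0.4356, -0.4222], [-0.4228, 0.8969, 0.1293]]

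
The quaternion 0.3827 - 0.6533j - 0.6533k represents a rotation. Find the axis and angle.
axis = (0, -√2/2, -√2/2), θ = 3π/4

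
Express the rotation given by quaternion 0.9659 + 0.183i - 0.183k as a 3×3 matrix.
[[0.933, 0.3535, -0.067], [-0.3535, 0.866, -0.3535], [-0.067, 0.3535, 0.933]]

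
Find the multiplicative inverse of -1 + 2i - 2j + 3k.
-0.0556 - 0.1111i + 0.1111j - 0.1667k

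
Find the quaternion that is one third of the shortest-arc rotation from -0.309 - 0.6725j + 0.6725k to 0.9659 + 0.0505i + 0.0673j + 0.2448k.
-0.6902 - 0.023i - 0.5774j + 0.4355k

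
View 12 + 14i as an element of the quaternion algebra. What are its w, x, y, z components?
12 + 14i + 0j + 0k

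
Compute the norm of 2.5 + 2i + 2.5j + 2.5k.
4.77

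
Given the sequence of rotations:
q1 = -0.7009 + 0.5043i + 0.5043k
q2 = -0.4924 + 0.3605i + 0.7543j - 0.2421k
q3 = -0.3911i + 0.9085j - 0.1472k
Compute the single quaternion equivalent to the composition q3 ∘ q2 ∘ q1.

q2 · q1 = 0.2854 - 0.1206i - 0.8326j - 0.459k
q3 · q2 · q1 = 0.6417 - 0.6512i + 0.0975j + 0.3932k
0.6417 - 0.6512i + 0.0975j + 0.3932k


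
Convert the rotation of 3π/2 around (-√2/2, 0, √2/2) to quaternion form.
-0.7071 - 0.5i + 0.5k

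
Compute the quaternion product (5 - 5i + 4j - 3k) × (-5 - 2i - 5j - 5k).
-30 - 20i - 64j + 23k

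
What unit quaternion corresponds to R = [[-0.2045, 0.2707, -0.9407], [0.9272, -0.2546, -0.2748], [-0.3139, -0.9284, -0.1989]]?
0.2924 - 0.5588i - 0.5359j + 0.5613k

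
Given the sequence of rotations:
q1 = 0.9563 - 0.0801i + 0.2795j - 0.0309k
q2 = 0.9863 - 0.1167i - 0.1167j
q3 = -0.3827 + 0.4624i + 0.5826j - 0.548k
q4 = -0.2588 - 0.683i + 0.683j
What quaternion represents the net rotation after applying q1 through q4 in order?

q2 · q1 = 0.9665 - 0.187i + 0.1605j - 0.0724k
q3 · q2 · q1 = -0.4166 + 0.5642i + 0.6376j - 0.3188k
q4 · q3 · q2 · q1 = 0.0577 - 0.0792i - 0.6673j - 0.7383k
0.0577 - 0.0792i - 0.6673j - 0.7383k


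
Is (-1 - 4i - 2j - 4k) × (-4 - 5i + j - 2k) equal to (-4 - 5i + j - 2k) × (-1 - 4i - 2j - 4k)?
No: pq = -22 + 29i + 19j + 4k ≠ -22 + 13i - 5j + 32k = qp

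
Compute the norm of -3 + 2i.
√13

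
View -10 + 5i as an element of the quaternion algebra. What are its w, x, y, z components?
-10 + 5i + 0j + 0k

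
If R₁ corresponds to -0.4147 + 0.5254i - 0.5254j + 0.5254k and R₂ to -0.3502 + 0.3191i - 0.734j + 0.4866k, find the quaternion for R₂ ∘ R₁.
-0.6637 - 0.4463i + 0.5764j - 0.1678k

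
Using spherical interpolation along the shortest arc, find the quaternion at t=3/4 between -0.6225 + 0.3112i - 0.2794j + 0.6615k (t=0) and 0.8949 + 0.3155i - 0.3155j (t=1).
-0.9474 - 0.1664i + 0.1764j + 0.209k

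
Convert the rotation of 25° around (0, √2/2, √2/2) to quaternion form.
0.9763 + 0.153j + 0.153k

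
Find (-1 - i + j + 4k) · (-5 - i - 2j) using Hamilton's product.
6 + 14i - 7j - 17k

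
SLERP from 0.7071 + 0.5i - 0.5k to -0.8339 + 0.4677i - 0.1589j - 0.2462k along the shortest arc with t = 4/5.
0.9436 - 0.2858i + 0.1432j + 0.0862k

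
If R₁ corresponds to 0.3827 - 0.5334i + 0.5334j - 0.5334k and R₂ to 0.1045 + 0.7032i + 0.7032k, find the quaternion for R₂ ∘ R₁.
0.7902 - 0.1617i + 0.0557j + 0.5885k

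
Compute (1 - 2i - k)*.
1 + 2i + k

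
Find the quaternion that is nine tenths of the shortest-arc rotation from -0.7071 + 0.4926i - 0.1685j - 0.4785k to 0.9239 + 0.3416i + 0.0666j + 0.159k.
-0.9405 - 0.2595i - 0.0816j - 0.2036k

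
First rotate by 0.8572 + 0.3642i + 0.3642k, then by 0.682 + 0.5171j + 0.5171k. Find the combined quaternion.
0.3963 + 0.4367i + 0.6316j + 0.5033k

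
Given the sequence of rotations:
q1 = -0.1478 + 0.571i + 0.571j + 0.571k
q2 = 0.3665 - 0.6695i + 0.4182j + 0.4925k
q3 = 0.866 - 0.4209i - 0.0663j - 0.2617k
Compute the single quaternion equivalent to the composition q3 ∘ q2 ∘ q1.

q2 · q1 = -0.1919 + 0.2658i + 0.811j - 0.4846k
q3 · q2 · q1 = -0.1274 + 0.5553i + 0.4415j - 0.6932k
-0.1274 + 0.5553i + 0.4415j - 0.6932k


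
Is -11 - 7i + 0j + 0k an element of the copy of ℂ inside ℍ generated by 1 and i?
Yes. The quaternion -11 - 7i has j- and k-coefficients y = z = 0, so it lies in the complex subalgebra spanned by 1 and i.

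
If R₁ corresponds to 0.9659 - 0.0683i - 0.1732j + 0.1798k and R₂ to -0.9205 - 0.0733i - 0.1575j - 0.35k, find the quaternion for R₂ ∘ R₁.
-0.8585 - 0.0969i + 0.0444j - 0.5016k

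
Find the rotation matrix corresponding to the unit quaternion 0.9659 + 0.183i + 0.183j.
[[0.933, 0.067, 0.3535], [0.067, 0.933, -0.3535], [-0.3535, 0.3535, 0.866]]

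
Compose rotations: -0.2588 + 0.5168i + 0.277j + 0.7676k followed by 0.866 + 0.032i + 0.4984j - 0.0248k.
-0.3597 + 0.8287i + 0.0735j + 0.4225k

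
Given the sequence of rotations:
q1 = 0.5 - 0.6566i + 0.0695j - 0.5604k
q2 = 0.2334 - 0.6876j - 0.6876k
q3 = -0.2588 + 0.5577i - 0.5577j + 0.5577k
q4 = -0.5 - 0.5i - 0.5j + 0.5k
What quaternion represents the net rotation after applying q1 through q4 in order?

q2 · q1 = -0.2208 + 0.2799i + 0.1239j - 0.9261k
q3 · q2 · q1 = 0.4866 + 0.2518i + 0.7637j + 0.3417k
q4 · q3 · q2 · q1 = 0.0936 - 0.9219i - 0.3284j - 0.1835k
0.0936 - 0.9219i - 0.3284j - 0.1835k


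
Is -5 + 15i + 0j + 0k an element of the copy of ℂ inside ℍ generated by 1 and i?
Yes. The quaternion -5 + 15i has j- and k-coefficients y = z = 0, so it lies in the complex subalgebra spanned by 1 and i.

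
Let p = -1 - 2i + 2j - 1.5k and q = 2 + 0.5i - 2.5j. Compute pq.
4 - 8.25i + 5.75j + k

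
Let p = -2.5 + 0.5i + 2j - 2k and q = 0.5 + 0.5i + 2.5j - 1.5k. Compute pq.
-9.5 + i - 5.5j + 3k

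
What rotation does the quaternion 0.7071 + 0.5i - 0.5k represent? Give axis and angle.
axis = (√2/2, 0, -√2/2), θ = π/2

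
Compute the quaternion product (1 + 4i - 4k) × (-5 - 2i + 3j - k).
-1 - 10i + 15j + 31k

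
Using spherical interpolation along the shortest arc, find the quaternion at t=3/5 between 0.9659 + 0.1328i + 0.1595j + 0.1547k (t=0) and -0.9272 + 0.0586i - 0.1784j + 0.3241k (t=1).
0.9747 + 0.019i + 0.1766j - 0.136k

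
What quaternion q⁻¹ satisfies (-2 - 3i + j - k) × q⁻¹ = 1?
-0.1333 + 0.2i - 0.0667j + 0.0667k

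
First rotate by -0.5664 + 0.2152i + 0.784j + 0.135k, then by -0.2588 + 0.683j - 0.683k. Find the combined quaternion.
-0.2967 + 0.572i - 0.7367j + 0.2049k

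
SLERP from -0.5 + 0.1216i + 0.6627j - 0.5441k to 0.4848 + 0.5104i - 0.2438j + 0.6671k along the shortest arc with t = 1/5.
-0.5231 - 0.0119i + 0.605j - 0.6001k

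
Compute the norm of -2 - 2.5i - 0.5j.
3.24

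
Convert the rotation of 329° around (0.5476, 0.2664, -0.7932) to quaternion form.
-0.9636 + 0.1463i + 0.0712j - 0.212k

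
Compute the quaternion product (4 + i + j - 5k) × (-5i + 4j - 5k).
-24 - 5i + 46j - 11k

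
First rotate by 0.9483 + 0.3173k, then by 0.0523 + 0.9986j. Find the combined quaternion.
0.0496 + 0.3169i + 0.947j + 0.0166k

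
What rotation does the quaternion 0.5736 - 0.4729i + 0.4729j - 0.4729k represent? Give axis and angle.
axis = (-√3/3, √3/3, -√3/3), θ = 110°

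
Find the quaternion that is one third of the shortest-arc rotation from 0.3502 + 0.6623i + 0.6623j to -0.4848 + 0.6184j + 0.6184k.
0.0653 + 0.5283i + 0.8013j + 0.273k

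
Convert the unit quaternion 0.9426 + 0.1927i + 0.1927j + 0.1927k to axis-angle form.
axis = (√3/3, √3/3, √3/3), θ = 39°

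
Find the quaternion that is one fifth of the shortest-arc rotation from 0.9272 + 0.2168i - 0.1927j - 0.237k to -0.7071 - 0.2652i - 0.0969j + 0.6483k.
0.9048 + 0.2326i - 0.1367j - 0.3296k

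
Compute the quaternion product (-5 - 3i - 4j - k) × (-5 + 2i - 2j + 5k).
28 - 17i + 43j - 6k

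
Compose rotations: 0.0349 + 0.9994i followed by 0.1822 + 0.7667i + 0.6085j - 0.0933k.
-0.7599 + 0.2088i - 0.072j - 0.6114k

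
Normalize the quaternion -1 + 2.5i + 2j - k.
-0.2857 + 0.7143i + 0.5714j - 0.2857k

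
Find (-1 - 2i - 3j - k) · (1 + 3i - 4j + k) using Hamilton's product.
-6 - 12i + 15k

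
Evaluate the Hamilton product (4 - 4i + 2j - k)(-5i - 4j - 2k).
-14 - 28i - 19j + 18k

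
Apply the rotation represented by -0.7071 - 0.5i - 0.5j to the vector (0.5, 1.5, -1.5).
(-0.061, 2.061, 0.707)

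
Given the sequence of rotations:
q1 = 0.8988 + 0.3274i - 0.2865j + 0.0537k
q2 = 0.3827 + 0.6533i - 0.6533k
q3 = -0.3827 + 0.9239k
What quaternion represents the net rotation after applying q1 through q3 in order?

q2 · q1 = 0.1652 + 0.5253i - 0.3586j - 0.7538k
q3 · q2 · q1 = 0.6332 + 0.1303i + 0.6226j + 0.4411k
0.6332 + 0.1303i + 0.6226j + 0.4411k


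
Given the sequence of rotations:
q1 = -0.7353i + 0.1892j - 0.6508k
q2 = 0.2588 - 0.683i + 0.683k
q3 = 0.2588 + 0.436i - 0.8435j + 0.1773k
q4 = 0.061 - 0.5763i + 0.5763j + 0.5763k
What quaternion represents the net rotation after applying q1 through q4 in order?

q2 · q1 = -0.0577 - 0.3195i - 0.8977j - 0.2977k
q3 · q2 · q1 = -0.5801 + 0.3024i - 0.1105j - 0.7482k
q4 · q3 · q2 · q1 = 0.6338 - 0.0147i - 0.598j - 0.4905k
0.6338 - 0.0147i - 0.598j - 0.4905k


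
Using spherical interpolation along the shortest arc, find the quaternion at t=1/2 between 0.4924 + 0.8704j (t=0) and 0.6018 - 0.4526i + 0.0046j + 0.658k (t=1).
0.6785 - 0.2807i + 0.5426j + 0.408k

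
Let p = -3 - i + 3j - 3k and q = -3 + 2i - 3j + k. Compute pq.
23 - 9i - 5j + 3k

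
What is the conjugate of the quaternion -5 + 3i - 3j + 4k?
-5 - 3i + 3j - 4k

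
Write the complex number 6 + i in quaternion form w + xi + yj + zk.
6 + i + 0j + 0k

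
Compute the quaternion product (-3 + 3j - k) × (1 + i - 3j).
6 - 6i + 11j - 4k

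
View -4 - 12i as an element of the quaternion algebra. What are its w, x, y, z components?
-4 - 12i + 0j + 0k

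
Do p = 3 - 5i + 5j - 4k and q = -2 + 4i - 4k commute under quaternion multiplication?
No: pq = -2 + 2i - 46j - 24k ≠ -2 + 42i + 26j + 16k = qp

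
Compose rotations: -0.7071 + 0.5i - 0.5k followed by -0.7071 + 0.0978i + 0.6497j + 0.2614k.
0.5818 - 0.7476i - 0.2798j - 0.1561k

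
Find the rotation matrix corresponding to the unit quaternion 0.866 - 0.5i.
[[1, 0, 0], [0, 0.5, 0.866], [0, -0.866, 0.5]]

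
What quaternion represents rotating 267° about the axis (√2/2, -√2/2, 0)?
-0.6884 + 0.5129i - 0.5129j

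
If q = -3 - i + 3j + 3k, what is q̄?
-3 + i - 3j - 3k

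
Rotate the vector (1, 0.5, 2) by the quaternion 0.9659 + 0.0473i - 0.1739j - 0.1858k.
(0.335, 0.034, 2.266)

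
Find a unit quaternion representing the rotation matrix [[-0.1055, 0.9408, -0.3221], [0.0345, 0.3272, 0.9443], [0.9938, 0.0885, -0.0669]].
0.5373 - 0.3982i - 0.6123j - 0.4217k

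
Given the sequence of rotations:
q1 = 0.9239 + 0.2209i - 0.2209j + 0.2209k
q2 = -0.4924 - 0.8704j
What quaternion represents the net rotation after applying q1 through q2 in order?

q2 · q1 = -0.6472 - 0.301i - 0.6954j + 0.0835k
-0.6472 - 0.301i - 0.6954j + 0.0835k


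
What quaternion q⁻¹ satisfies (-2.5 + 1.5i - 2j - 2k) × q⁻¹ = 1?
-0.1515 - 0.0909i + 0.1212j + 0.1212k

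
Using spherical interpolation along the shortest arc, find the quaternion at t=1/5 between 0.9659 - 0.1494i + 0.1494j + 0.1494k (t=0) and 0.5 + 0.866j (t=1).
0.9289 - 0.1259i + 0.3246j + 0.1259k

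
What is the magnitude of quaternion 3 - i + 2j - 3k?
√23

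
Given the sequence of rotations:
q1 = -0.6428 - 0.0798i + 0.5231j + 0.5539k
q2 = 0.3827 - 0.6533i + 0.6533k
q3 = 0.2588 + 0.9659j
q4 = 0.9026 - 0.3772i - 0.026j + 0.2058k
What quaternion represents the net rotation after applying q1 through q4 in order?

q2 · q1 = -0.66 + 0.0477i + 0.5099j - 0.5497k
q3 · q2 · q1 = -0.6633 - 0.5186i - 0.5055j - 0.1883k
q4 · q3 · q2 · q1 = -0.7687 - 0.109i - 0.6168j - 0.1293k
-0.7687 - 0.109i - 0.6168j - 0.1293k


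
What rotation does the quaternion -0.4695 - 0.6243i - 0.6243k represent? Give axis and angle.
axis = (-√2/2, 0, -√2/2), θ = 236°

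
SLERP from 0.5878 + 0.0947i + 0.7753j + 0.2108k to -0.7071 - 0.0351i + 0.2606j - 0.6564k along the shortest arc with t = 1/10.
0.6477 + 0.0942i + 0.7006j + 0.2842k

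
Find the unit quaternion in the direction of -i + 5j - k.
-0.1925i + 0.9623j - 0.1925k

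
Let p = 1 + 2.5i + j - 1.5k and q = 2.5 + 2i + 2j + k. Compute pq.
-3 + 12.25i - j + 0.25k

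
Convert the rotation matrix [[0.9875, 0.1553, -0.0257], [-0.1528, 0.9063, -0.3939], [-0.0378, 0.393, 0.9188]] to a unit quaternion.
0.9763 + 0.2015i + 0.0031j - 0.0789k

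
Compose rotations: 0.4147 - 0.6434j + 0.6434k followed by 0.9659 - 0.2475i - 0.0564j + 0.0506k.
0.3317 - 0.1064i - 0.4856j + 0.8017k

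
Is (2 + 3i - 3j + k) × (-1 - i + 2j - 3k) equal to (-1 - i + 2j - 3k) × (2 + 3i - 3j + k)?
No: pq = 10 + 2i + 15j - 4k ≠ 10 - 12i - j - 10k = qp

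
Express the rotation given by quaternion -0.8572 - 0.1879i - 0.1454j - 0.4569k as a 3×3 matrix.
[[0.5402, -0.7287, 0.421], [0.838, 0.5119, -0.1893], [-0.0776, 0.455, 0.8871]]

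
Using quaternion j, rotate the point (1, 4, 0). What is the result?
(-1, 4, 0)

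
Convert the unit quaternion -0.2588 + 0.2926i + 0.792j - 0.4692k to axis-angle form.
axis = (0.3029, 0.8199, -0.4857), θ = 7π/6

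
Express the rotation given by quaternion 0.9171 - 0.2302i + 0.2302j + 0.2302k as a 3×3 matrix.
[[0.788, -0.5282, 0.3162], [0.3162, 0.788, 0.5282], [-0.5282, -0.3162, 0.788]]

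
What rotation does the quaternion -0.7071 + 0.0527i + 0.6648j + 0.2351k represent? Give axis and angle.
axis = (0.0745, 0.9402, 0.3325), θ = 3π/2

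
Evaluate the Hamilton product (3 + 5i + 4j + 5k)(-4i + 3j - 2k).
18 - 35i - j + 25k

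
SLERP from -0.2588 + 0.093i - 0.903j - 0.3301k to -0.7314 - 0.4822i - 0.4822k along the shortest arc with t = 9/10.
-0.7304 - 0.4467i - 0.1193j - 0.5026k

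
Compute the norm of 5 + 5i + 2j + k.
√55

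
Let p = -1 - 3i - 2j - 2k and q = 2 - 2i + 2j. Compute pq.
-4 - 2j - 14k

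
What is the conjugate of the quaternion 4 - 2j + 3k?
4 + 2j - 3k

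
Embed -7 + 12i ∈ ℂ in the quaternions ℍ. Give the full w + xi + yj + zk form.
-7 + 12i + 0j + 0k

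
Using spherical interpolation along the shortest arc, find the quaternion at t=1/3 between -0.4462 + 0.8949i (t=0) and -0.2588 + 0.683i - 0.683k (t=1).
-0.4083 + 0.8784i - 0.2483k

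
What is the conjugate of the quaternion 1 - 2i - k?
1 + 2i + k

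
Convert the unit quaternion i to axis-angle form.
axis = (1, 0, 0), θ = π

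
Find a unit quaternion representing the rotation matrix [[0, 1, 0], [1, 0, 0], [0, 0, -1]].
0.7071i + 0.7071j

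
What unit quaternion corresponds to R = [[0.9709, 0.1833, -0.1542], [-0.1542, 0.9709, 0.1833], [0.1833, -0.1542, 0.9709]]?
0.989 - 0.0853i - 0.0853j - 0.0853k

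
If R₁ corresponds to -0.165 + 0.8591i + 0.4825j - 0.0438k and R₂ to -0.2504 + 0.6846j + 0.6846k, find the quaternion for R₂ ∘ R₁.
-0.259 - 0.5754i + 0.3544j - 0.6901k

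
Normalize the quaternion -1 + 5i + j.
-0.1925 + 0.9623i + 0.1925j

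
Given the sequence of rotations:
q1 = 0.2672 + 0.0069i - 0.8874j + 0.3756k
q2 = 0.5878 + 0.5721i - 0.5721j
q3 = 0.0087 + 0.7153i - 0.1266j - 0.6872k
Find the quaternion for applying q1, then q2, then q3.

q2 · q1 = -0.3546 - 0.058i - 0.8894j - 0.283k
q3 · q2 · q1 = -0.2687 - 0.8295i + 0.2794j - 0.4023k
-0.2687 - 0.8295i + 0.2794j - 0.4023k


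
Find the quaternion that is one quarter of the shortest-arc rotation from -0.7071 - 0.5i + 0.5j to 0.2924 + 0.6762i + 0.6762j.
-0.7164 - 0.6669i + 0.2051j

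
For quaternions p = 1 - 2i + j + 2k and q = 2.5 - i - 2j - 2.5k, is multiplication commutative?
No: pq = 7.5 - 4.5i - 6.5j + 7.5k ≠ 7.5 - 7.5i + 7.5j - 2.5k = qp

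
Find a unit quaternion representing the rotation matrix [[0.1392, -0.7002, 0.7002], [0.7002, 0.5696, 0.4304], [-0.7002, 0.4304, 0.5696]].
0.7547 + 0.4639j + 0.4639k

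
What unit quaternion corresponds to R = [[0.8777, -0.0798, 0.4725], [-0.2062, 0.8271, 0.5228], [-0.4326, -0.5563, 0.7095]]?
0.9239 - 0.292i + 0.2449j - 0.0342k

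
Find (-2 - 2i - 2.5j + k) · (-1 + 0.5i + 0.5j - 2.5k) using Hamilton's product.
6.75 + 6.75i - 3j + 4.25k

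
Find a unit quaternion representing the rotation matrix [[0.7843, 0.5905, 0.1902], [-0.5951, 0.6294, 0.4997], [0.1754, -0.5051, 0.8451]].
0.9026 - 0.2783i + 0.0041j - 0.3284k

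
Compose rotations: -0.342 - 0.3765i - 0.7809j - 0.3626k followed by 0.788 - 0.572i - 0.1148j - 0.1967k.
-0.6458 - 0.213i - 0.7094j + 0.185k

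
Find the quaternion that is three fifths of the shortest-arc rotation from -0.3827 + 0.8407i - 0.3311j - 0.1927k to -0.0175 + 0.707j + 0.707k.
-0.1771 + 0.4163i - 0.6639j - 0.5954k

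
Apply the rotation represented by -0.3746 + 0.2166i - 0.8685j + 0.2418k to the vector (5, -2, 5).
(1.04, -5.654, -4.577)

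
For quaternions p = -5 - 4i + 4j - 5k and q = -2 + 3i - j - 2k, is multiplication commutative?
No: pq = 16 - 20i - 26j + 12k ≠ 16 + 6i + 20j + 28k = qp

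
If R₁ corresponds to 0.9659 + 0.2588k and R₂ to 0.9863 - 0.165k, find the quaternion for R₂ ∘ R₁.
0.9954 + 0.0959k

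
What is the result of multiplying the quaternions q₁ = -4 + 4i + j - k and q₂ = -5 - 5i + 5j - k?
34 + 4i - 16j + 34k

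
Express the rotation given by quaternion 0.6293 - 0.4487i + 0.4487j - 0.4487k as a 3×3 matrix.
[[0.1947, 0.1621, 0.9674], [-0.9674, 0.1947, 0.1621], [-0.1621, -0.9674, 0.1947]]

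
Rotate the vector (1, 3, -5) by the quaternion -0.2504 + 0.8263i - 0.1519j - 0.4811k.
(2.61, -5.295, 0.384)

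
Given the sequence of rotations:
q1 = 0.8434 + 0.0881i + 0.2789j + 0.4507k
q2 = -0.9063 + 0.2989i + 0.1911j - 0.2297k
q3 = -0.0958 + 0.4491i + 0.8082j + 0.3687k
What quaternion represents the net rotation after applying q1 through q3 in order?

q2 · q1 = -0.7405 + 0.3224i - 0.2465j - 0.5357k
q3 · q2 · q1 = 0.3229 - 0.7055i - 0.2154j - 0.593k
0.3229 - 0.7055i - 0.2154j - 0.593k


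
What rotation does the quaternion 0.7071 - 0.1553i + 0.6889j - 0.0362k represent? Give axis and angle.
axis = (-0.2196, 0.9742, -0.0512), θ = π/2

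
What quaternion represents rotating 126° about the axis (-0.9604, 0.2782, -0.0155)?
0.454 - 0.8557i + 0.2479j - 0.0138k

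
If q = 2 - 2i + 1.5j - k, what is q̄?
2 + 2i - 1.5j + k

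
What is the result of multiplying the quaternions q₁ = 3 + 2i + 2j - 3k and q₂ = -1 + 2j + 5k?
8 + 14i - 6j + 22k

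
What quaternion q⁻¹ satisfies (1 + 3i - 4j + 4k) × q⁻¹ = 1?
0.0238 - 0.0714i + 0.0952j - 0.0952k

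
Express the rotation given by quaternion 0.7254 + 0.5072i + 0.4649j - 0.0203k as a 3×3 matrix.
[[0.5669, 0.501, 0.6539], [0.4421, 0.4847, -0.7547], [-0.6951, 0.717, 0.0532]]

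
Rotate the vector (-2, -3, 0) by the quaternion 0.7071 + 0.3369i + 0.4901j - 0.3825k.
(-3.067, -1.02, 1.597)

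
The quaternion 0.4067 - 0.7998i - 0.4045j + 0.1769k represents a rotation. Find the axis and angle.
axis = (-0.8755, -0.4428, 0.1936), θ = 132°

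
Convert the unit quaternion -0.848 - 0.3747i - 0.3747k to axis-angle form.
axis = (-√2/2, 0, -√2/2), θ = 296°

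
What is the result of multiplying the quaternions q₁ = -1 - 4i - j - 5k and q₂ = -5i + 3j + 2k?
-7 + 18i + 30j - 19k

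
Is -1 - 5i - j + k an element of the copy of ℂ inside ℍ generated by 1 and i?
No. The quaternion -1 - 5i - j + k has j-coefficient y = -1 and k-coefficient z = 1, not both zero, so it does not lie in the complex subalgebra spanned by 1 and i.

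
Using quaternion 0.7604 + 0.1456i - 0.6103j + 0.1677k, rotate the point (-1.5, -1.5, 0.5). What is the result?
(-0.089, -1.681, -1.384)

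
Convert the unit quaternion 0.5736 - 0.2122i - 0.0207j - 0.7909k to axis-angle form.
axis = (-0.2591, -0.0253, -0.9655), θ = 110°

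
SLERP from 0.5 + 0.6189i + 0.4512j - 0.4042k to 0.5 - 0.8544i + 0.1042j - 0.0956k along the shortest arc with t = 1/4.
0.2656 + 0.8353i + 0.359j - 0.3208k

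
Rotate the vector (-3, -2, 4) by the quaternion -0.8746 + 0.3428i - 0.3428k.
(-2.036, -0.46, 4.964)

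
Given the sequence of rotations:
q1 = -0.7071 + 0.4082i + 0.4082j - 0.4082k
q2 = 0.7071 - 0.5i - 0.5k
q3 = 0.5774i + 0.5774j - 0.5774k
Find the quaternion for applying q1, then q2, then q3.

q2 · q1 = -0.5 + 0.8463i - 0.1196j - 0.1392k
q3 · q2 · q1 = -0.5 - 0.4381i - 0.697j - 0.269k
-0.5 - 0.4381i - 0.697j - 0.269k


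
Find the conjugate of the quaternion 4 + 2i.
4 - 2i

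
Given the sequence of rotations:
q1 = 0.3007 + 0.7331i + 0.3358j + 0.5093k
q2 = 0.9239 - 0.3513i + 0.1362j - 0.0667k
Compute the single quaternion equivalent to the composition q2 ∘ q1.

q2 · q1 = 0.5236 + 0.6634i + 0.4812j + 0.2327k
0.5236 + 0.6634i + 0.4812j + 0.2327k


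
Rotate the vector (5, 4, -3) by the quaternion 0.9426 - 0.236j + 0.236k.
(3.441, 6.113, -0.887)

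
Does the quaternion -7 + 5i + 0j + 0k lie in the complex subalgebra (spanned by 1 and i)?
Yes. The quaternion -7 + 5i has j- and k-coefficients y = z = 0, so it lies in the complex subalgebra spanned by 1 and i.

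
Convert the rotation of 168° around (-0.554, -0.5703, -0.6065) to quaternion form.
0.1045 - 0.551i - 0.5672j - 0.6032k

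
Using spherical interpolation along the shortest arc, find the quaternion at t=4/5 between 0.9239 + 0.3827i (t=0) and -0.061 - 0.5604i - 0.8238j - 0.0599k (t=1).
0.3007 + 0.6032i + 0.7368j + 0.0536k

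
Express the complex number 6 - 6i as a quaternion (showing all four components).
6 - 6i + 0j + 0k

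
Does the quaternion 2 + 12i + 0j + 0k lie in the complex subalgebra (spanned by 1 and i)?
Yes. The quaternion 2 + 12i has j- and k-coefficients y = z = 0, so it lies in the complex subalgebra spanned by 1 and i.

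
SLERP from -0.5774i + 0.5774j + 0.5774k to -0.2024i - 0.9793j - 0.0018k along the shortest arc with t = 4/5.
0.0335i + 0.9891j + 0.1432k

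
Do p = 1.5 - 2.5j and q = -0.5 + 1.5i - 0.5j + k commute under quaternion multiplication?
No: pq = -2 - 0.25i + 0.5j + 5.25k ≠ -2 + 4.75i + 0.5j - 2.25k = qp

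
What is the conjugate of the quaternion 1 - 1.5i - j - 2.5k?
1 + 1.5i + j + 2.5k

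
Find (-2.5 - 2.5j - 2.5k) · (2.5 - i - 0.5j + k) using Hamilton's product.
-5 - 1.25i - 2.5j - 11.25k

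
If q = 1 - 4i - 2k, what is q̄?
1 + 4i + 2k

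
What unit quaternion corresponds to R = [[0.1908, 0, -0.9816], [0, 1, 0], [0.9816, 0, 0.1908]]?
0.7716 - 0.6361j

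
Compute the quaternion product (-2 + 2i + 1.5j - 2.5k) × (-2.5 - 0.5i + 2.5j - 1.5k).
-1.5 - 4.5j + 15k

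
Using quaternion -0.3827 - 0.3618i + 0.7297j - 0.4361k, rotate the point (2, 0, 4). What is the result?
(-1.862, -4.042, 0.441)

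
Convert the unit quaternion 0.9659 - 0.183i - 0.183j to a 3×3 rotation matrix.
[[0.933, 0.067, -0.3535], [0.067, 0.933, 0.3535], [0.3535, -0.3535, 0.866]]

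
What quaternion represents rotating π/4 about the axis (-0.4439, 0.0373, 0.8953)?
0.9239 - 0.1699i + 0.0143j + 0.3426k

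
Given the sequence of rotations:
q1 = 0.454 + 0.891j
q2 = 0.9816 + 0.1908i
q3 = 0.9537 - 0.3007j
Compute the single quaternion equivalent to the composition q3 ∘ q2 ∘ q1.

q2 · q1 = 0.4456 + 0.0866i + 0.8746j + 0.17k
q3 · q2 · q1 = 0.688 + 0.0315i + 0.7001j + 0.1882k
0.688 + 0.0315i + 0.7001j + 0.1882k


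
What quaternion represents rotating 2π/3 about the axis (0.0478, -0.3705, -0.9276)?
0.5 + 0.0414i - 0.3209j - 0.8033k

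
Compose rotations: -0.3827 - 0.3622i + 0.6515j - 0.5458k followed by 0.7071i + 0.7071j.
-0.2046 - 0.6565i + 0.1153j + 0.7168k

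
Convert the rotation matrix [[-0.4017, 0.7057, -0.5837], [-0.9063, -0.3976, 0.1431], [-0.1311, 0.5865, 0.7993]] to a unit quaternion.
-0.5 - 0.2217i + 0.2263j + 0.806k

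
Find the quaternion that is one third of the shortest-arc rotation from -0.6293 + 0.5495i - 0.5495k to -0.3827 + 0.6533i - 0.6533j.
-0.6015 + 0.6465i - 0.2484j - 0.3981k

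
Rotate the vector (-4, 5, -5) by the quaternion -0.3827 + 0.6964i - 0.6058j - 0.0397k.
(-7.464, 0.482, 3.171)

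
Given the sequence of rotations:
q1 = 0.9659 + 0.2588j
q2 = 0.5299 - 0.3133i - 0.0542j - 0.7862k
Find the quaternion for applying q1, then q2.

q2 · q1 = 0.5259 - 0.0991i + 0.0848j - 0.8405k
0.5259 - 0.0991i + 0.0848j - 0.8405k


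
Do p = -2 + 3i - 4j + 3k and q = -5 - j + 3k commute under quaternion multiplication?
No: pq = -3 - 24i + 13j - 24k ≠ -3 - 6i + 31j - 18k = qp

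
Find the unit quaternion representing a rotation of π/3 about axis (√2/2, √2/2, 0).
0.866 + 0.3536i + 0.3536j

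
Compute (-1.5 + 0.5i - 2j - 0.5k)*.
-1.5 - 0.5i + 2j + 0.5k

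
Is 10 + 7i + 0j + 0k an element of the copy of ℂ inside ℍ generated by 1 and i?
Yes. The quaternion 10 + 7i has j- and k-coefficients y = z = 0, so it lies in the complex subalgebra spanned by 1 and i.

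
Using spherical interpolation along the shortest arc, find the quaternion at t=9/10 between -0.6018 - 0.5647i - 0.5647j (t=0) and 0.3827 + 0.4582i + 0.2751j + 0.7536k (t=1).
-0.4216 - 0.4871i - 0.3181j - 0.6955k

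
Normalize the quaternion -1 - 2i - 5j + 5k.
-0.1348 - 0.2697i - 0.6742j + 0.6742k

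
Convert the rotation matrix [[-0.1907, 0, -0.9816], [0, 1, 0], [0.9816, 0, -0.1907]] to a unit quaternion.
0.6361 - 0.7716j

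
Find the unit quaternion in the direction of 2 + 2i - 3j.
0.4851 + 0.4851i - 0.7276j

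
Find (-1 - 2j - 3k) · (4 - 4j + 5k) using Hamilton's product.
3 - 22i - 4j - 17k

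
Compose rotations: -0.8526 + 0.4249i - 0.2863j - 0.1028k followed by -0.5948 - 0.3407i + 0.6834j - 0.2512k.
0.8217 - 0.1044i - 0.5541j + 0.0825k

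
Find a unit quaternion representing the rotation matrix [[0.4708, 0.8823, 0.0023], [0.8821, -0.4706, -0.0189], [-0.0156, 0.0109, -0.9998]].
0.0087 + 0.8575i + 0.5144j - 0.0039k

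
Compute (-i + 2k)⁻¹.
0.2i - 0.4k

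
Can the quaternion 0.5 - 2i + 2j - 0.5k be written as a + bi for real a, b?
No. The quaternion 0.5 - 2i + 2j - 0.5k has j-coefficient y = 2 and k-coefficient z = -0.5, not both zero, so it does not lie in the complex subalgebra spanned by 1 and i.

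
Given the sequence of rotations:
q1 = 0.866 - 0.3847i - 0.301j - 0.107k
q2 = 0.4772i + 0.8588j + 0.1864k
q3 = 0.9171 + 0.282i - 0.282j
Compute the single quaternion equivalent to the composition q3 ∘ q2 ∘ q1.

q2 · q1 = 0.462 + 0.3775i + 0.7231j + 0.3482k
q3 · q2 · q1 = 0.5212 + 0.3783i + 0.4347j + 0.6297k
0.5212 + 0.3783i + 0.4347j + 0.6297k


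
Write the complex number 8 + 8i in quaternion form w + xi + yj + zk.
8 + 8i + 0j + 0k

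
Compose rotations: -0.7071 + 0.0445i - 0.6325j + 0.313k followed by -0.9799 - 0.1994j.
0.5668 - 0.106i + 0.7608j - 0.2978k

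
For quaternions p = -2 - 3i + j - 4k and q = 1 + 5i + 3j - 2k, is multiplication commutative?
No: pq = 2 - 3i - 31j - 14k ≠ 2 - 23i + 21j + 14k = qp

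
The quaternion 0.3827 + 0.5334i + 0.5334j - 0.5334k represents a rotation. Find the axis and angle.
axis = (√3/3, √3/3, -√3/3), θ = 3π/4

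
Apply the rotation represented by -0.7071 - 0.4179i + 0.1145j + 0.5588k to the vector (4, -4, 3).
(-3.268, -5.038, -2.223)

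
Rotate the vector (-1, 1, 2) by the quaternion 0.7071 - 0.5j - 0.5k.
(-0.707, 2.207, 0.793)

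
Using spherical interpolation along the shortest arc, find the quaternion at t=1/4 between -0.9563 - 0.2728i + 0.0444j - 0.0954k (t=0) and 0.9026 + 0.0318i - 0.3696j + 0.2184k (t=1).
-0.9593 - 0.2156i + 0.1289j - 0.1287k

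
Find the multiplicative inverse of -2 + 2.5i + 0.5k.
-0.1905 - 0.2381i - 0.0476k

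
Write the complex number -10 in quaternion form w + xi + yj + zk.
-10 + 0i + 0j + 0k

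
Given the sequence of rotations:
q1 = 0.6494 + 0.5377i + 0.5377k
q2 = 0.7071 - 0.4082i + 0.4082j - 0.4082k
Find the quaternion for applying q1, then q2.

q2 · q1 = 0.8982 + 0.3346i + 0.2651j - 0.1044k
0.8982 + 0.3346i + 0.2651j - 0.1044k


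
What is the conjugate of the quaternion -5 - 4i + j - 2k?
-5 + 4i - j + 2k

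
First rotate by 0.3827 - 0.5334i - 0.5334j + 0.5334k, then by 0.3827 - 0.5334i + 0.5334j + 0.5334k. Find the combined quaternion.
-0.1381 + 0.1608i + 0.9773k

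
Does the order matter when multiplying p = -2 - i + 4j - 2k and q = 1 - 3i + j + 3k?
Yes: pq = -3 + 19i + 11j + 3k ≠ -3 - 9i - 7j - 19k = qp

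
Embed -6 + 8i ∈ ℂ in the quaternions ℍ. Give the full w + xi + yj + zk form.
-6 + 8i + 0j + 0k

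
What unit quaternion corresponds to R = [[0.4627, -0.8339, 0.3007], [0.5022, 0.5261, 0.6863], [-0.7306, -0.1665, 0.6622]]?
0.8141 - 0.2619i + 0.3167j + 0.4103k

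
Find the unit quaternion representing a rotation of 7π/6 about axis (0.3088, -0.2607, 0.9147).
-0.2588 + 0.2983i - 0.2518j + 0.8835k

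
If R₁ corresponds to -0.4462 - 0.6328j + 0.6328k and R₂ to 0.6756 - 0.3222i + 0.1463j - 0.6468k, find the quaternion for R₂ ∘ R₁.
0.2004 - 0.173i - 0.2889j + 0.92k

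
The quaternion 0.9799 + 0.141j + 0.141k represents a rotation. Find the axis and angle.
axis = (0, √2/2, √2/2), θ = 23°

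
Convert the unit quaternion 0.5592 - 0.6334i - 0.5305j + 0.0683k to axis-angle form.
axis = (-0.764, -0.6399, 0.0824), θ = 112°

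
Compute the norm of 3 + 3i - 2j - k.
√23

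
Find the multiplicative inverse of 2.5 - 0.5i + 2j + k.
0.2174 + 0.0435i - 0.1739j - 0.087k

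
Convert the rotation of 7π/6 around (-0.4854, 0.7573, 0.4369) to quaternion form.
-0.2588 - 0.4689i + 0.7315j + 0.422k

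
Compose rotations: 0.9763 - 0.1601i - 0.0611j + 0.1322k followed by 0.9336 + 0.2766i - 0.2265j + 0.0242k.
0.9387 + 0.0921i - 0.3186j + 0.0939k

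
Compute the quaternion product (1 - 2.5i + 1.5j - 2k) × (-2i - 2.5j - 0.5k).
-2.25 - 7.75i + 0.25j + 8.75k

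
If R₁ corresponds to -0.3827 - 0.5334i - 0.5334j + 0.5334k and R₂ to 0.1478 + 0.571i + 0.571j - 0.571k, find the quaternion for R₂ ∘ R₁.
0.8572 - 0.2974i - 0.2974j + 0.2974k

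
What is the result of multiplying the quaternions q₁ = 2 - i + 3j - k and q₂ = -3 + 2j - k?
-13 + 2i - 6j - k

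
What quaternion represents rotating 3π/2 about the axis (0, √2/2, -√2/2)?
-0.7071 + 0.5j - 0.5k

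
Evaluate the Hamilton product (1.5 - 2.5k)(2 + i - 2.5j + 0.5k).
4.25 - 4.75i - 6.25j - 4.25k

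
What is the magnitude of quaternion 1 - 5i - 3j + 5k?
√60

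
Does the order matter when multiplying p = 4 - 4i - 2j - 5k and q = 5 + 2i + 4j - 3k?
Yes: pq = 21 + 14i - 16j - 49k ≠ 21 - 38i + 28j - 25k = qp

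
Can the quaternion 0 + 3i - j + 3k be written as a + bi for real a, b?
No. The quaternion 3i - j + 3k has j-coefficient y = -1 and k-coefficient z = 3, not both zero, so it does not lie in the complex subalgebra spanned by 1 and i.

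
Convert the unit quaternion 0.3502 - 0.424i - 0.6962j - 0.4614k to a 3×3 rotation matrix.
[[-0.3952, 0.9135, -0.0964], [0.2672, 0.2147, 0.9394], [0.8789, 0.3455, -0.3289]]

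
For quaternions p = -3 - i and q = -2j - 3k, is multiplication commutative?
No: pq = 3j + 11k ≠ 9j + 7k = qp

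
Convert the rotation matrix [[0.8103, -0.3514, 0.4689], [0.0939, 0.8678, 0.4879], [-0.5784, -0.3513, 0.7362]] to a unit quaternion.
0.9239 - 0.2271i + 0.2834j + 0.1205k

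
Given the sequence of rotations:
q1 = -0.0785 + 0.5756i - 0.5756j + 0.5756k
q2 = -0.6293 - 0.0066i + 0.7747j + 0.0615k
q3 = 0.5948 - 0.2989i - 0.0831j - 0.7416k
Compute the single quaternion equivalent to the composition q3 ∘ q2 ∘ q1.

q2 · q1 = 0.4637 + 0.1196i + 0.3406j - 0.8092k
q3 · q2 · q1 = -0.2602 + 0.2524i - 0.1665j - 0.9171k
-0.2602 + 0.2524i - 0.1665j - 0.9171k


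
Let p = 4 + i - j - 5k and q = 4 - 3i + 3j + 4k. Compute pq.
42 + 3i + 19j - 4k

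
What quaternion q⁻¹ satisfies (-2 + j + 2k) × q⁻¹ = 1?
-0.2222 - 0.1111j - 0.2222k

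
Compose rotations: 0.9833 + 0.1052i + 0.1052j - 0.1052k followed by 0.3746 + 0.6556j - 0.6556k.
0.2304 + 0.0394i + 0.6151j - 0.753k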